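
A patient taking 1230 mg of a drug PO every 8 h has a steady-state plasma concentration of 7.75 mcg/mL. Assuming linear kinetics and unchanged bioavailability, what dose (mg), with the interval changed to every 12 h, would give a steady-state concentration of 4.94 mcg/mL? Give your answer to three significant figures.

With linear kinetics, Css is proportional to dose rate (D/τ) at fixed clearance.
D₂ = D₁ × (Css,target / Css,current) × (τ₂/τ₁) = 1230 × (4.94/7.75) × (12/8) = 1176 mg

1180 mg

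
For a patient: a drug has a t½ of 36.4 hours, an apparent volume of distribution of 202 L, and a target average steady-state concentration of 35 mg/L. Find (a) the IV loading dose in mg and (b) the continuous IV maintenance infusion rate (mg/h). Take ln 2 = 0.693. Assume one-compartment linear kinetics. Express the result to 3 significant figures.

(a) 7070 mg; (b) 135 mg/h

LD = Vd × C = 202.0 × 35 = 7070 mg
CL = 0.693 × Vd / t½ = 0.693 × 202.0 / 36.4 = 3.846 L/h
Infusion rate = CL × Css = 3.846 × 35 = 134.6 mg/h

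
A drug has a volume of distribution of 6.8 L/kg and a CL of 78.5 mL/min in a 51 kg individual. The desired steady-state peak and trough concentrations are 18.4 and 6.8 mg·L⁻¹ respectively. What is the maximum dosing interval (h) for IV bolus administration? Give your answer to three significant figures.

Total Vd = 6.8 × 51 = 346.8 L
Convert clearance: 78.5 mL/min × 60 min/h ÷ 1000 mL/L = 4.710 L/h
k = CL / Vd = 4.710 / 346.8 = 0.01358 h⁻¹
Between IV bolus doses, concentration decays as C = C₀·e^(−kτ), so C_peak/C_trough = e^(kτ).
τ_max = ln(C_peak/C_trough) / k = ln(18.4/6.8) / 0.01358 = 0.9954 / 0.01358 = 73.30 h

73.3 h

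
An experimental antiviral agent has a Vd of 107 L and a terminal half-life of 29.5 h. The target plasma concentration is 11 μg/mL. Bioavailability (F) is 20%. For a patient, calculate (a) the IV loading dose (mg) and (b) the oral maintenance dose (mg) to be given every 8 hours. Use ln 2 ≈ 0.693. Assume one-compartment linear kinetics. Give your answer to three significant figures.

LD = Vd × C = 107.0 × 11 = 1177 mg
CL = 0.693 × Vd / t½ = 0.693 × 107.0 / 29.5 = 2.514 L/h
D = CL × Css × τ / F = 2.514 × 11 × 8 / 0.2 = 1106 mg

(a) 1180 mg; (b) 1110 mg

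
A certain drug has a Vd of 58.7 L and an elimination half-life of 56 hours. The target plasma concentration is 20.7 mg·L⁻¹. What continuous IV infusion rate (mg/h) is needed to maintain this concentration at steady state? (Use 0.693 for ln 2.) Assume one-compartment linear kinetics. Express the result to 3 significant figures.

15.0 mg/h

k = 0.693/56 = 0.01238 h⁻¹, so CL = k·Vd = 0.01238 × 58.70 = 0.7267 L/h
Infusion rate = CL × Css = 0.7267 × 20.7 = 15.04 mg/h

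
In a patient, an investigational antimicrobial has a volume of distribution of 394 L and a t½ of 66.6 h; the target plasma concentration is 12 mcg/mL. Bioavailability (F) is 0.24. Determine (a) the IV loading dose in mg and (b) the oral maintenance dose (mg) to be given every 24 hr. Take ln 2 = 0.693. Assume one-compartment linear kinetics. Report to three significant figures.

LD = Vd × C = 394.0 × 12 = 4728 mg
CL = 0.693 × Vd / t½ = 0.693 × 394.0 / 66.6 = 4.100 L/h
D = CL × Css × τ / F = 4.100 × 12 × 24 / 0.24 = 4920 mg

(a) 4730 mg; (b) 4920 mg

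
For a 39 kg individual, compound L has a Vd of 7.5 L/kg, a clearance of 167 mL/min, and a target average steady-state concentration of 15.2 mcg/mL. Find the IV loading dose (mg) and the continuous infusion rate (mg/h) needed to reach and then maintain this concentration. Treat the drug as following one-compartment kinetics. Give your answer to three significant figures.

Vd(total) = 39 kg × 7.5 L/kg = 292.5 L
Loading dose = Vd × C = 292.5 × 15.2 = 4446 mg
CL = 167 mL/min = 167 × 0.06 = 10.02 L/h
Maintenance: replace elimination → rate = CL × Css = 10.02 × 15.2 = 152.3 mg/h

(a) 4450 mg; (b) 152 mg/h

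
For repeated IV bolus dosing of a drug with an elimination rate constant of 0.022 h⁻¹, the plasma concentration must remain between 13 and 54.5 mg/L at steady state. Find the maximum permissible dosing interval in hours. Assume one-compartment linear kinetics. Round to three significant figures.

65.1 h

Between IV bolus doses, concentration decays as C = C₀·e^(−kτ), so C_peak/C_trough = e^(kτ).
τ_max = ln(C_peak/C_trough) / k = ln(54.5/13) / 0.02200 = 1.433 / 0.02200 = 65.14 h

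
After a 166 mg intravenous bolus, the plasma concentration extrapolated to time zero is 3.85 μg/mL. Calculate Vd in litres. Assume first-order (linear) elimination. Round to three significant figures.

43.1 L

Immediately after an IV bolus, C₀ = Dose / Vd, so Vd = Dose / C₀.
Vd = 166 / 3.85 = 43.12 L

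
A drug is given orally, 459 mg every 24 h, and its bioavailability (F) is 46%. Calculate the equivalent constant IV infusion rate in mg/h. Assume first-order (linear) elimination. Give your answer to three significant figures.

Equivalent systemic input: infusion rate = F·D/τ.
Rate = 0.46 × 459 / 24 = 8.798 mg/h

8.80 mg/h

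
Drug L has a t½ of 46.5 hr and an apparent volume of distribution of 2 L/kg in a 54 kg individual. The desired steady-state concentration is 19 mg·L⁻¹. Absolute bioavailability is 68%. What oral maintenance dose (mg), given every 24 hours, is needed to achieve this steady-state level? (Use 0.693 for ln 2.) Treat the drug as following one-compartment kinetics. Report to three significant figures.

Vd(total) = 54 kg × 2 L/kg = 108.0 L
k = 0.693/46.5 = 0.01490 h⁻¹, so CL = k·Vd = 0.01490 × 108.0 = 1.609 L/h
D = CL × Css × τ / F = 1.609 × 19 × 24 / 0.68 = 1079 mg

1080 mg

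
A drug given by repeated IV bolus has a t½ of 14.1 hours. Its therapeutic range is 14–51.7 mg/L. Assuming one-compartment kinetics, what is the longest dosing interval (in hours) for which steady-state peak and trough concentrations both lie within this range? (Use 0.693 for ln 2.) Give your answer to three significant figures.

k = 0.693 / t½ = 0.693 / 14.1 = 0.04915 h⁻¹
Between IV bolus doses, concentration decays as C = C₀·e^(−kτ), so C_peak/C_trough = e^(kτ).
τ_max = ln(C_peak/C_trough) / k = ln(51.7/14) / 0.04915 = 1.306 / 0.04915 = 26.57 h

26.6 h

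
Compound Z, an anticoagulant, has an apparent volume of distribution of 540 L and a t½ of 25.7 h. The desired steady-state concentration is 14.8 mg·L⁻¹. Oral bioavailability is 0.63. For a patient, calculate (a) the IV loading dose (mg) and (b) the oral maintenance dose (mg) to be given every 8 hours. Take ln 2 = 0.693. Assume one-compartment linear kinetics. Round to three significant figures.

LD = Vd × C = 540.0 × 14.8 = 7992 mg
CL = 0.693 × Vd / t½ = 0.693 × 540.0 / 25.7 = 14.56 L/h
D = CL × Css × τ / F = 14.56 × 14.8 × 8 / 0.63 = 2736 mg

(a) 7990 mg; (b) 2740 mg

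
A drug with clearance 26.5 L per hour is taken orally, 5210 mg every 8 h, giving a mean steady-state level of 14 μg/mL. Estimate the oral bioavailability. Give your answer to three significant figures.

0.570

F·D/τ = CL·Css at steady state → F = CL·Css·τ / D.
F = 26.5 × 14 × 8 / 5210 = 0.570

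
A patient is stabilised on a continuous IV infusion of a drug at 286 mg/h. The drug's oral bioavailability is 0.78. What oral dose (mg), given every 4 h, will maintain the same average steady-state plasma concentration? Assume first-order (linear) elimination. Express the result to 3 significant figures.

1470 mg

To maintain the same Css, the systemic dosing rate must be unchanged: F·D/τ = infusion rate.
D = rate × τ / F = 286 × 4 / 0.78 = 1467 mg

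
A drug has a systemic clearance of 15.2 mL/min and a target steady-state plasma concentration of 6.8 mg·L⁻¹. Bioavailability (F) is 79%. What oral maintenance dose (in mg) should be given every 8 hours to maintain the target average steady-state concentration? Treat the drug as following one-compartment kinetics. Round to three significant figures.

62.8 mg

Convert clearance: 15.2 mL/min × 60 min/h ÷ 1000 mL/L = 0.9120 L/h
At steady state, dose per interval replaces the amount cleared in that interval: F·D/τ = CL·Css.
D = CL × Css × τ / F = 0.9120 × 6.8 × 8 / 0.79 = 62.80 mg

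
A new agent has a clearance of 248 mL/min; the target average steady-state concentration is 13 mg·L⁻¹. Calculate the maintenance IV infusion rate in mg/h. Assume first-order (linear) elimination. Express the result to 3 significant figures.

193 mg/h

CL = 248 mL/min × 60/1000 = 14.88 L/h
Rate = CL × Css = 14.88 × 13 = 193.4 mg/h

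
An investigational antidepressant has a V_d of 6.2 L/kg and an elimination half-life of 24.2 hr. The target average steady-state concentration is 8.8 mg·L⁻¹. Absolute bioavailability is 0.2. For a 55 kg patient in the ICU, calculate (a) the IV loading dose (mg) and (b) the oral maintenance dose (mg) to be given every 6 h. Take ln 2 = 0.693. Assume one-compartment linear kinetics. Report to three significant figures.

(a) 3000 mg; (b) 2580 mg

Total Vd = 6.2 × 55 = 341.0 L
LD = Vd × C = 341.0 × 8.8 = 3001 mg
CL = 0.693 × Vd / t½ = 0.693 × 341.0 / 24.2 = 9.765 L/h
D = CL × Css × τ / F = 9.765 × 8.8 × 6 / 0.2 = 2578 mg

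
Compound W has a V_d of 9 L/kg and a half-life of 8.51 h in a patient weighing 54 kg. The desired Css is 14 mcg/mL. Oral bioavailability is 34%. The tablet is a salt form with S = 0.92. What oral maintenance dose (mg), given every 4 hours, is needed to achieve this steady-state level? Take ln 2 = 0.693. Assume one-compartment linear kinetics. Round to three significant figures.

7090 mg

Total Vd = 9 × 54 = 486.0 L
CL = 0.693 × Vd / t½ = 0.693 × 486.0 / 8.51 = 39.58 L/h
D = CL × Css × τ / F / S = 39.58 × 14 × 4 / 0.34 / 0.92 = 7086 mg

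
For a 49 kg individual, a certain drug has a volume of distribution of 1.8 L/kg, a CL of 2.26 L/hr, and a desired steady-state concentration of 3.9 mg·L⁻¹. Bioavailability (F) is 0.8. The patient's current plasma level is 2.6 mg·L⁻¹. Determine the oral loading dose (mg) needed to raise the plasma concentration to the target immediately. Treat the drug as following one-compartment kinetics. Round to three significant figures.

143 mg

Total Vd = 1.8 × 49 = 88.20 L
Concentration deficit ΔC = 3.9 − 2.6 = 1.300 mg/L
LD = Vd × ΔC / F = 88.20 × 1.300 / 0.8 = 143.3 mg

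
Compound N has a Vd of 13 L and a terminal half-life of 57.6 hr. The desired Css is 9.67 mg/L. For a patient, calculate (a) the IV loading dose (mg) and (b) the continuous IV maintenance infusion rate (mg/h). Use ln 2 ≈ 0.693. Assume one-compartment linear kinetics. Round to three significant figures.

LD = Vd × C = 13.00 × 9.67 = 125.7 mg
CL = 0.693 × Vd / t½ = 0.693 × 13.00 / 57.6 = 0.1564 L/h
Infusion rate = CL × Css = 0.1564 × 9.67 = 1.512 mg/h

(a) 126 mg; (b) 1.51 mg/h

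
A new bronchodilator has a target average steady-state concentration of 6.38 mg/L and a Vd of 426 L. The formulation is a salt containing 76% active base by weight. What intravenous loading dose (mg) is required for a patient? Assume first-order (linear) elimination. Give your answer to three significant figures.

LD = Vd × C / S = 426.0 × 6.380 / 0.76 = 3576 mg

3580 mg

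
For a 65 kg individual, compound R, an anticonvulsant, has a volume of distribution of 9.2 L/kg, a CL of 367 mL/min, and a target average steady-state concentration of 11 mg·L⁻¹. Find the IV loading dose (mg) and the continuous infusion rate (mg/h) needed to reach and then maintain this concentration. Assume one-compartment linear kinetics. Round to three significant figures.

(a) 6580 mg; (b) 242 mg/h

Total Vd = 9.2 × 65 = 598.0 L
Loading dose = Vd × C = 598.0 × 11 = 6578 mg
Convert clearance: 367 mL/min × 60 min/h ÷ 1000 mL/L = 22.02 L/h
Infusion rate = 22.02 L/h × 11 mg/L = 242.2 mg/h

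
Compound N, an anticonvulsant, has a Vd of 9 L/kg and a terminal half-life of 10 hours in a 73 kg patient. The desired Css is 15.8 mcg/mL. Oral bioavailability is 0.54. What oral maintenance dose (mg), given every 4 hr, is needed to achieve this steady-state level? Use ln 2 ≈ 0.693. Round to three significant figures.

Vd(total) = 73 kg × 9 L/kg = 657.0 L
CL = 0.693 × Vd / t½ = 0.693 × 657.0 / 10 = 45.53 L/h
D = CL × Css × τ / F = 45.53 × 15.8 × 4 / 0.54 = 5329 mg

5330 mg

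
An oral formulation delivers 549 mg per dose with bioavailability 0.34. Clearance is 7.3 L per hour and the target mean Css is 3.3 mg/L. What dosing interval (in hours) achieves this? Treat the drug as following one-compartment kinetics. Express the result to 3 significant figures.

7.75 h

F·D/τ = CL·Css → τ = F·D / (CL·Css).
τ = 0.34 × 549 / (7.3 × 3.3) = 7.748 h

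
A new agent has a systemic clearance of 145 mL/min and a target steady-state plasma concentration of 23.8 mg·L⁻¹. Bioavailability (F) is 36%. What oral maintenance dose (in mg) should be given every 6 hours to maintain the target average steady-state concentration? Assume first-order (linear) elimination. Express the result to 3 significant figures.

CL = 145 mL/min = 145 × 0.06 = 8.700 L/h
D = CL × Css × τ / F = 8.700 × 23.8 × 6 / 0.36 = 3451 mg

3450 mg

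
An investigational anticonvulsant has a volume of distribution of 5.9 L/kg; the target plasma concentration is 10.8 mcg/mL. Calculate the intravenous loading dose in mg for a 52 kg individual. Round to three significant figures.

3310 mg

Vd(total) = 52 kg × 5.9 L/kg = 306.8 L
LD = Vd × C = 306.8 × 10.80 = 3313 mg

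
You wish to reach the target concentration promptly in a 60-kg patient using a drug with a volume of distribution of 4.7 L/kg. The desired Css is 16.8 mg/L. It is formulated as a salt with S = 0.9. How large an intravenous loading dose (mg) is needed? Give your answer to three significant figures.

5260 mg

Vd(total) = 60 kg × 4.7 L/kg = 282.0 L
The loading dose fills Vd to the target concentration.
LD = Vd × C / S = 282.0 × 16.80 / 0.9 = 5264 mg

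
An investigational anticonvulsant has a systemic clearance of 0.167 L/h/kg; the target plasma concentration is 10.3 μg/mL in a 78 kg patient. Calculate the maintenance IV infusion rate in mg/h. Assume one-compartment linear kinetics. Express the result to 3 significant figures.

134 mg/h

CL = 0.167 L/h/kg × 78 kg = 13.03 L/h
At steady state, infusion rate equals elimination rate: rate in = CL × Css.
R₀ = 13.03 × 10.3 = 134.2 mg/h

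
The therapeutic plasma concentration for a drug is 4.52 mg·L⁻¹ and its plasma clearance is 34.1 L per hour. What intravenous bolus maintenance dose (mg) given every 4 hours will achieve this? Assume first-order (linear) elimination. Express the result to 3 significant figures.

At steady state, dose per interval replaces the amount cleared in that interval: D/τ = CL·Css.
D = CL × Css × τ = 34.10 × 4.52 × 4 = 616.5 mg

617 mg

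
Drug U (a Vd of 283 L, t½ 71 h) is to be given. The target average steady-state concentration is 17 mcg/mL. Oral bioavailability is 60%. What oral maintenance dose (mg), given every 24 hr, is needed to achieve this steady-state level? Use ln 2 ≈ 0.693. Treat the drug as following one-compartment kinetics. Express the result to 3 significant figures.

1880 mg

CL = 0.693 × Vd / t½ = 0.693 × 283.0 / 71 = 2.762 L/h
D = CL × Css × τ / F = 2.762 × 17 × 24 / 0.6 = 1878 mg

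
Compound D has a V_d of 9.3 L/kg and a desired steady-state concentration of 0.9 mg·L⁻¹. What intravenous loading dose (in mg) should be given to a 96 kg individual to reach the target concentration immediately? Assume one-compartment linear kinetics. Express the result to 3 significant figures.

Total Vd = 9.3 × 96 = 892.8 L
LD = Vd × C = 892.8 × 0.9000 = 803.5 mg

804 mg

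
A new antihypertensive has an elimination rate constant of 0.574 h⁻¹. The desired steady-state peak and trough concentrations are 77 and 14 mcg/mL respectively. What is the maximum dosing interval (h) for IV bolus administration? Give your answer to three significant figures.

Between IV bolus doses, concentration decays as C = C₀·e^(−kτ), so C_peak/C_trough = e^(kτ).
τ_max = ln(C_peak/C_trough) / k = ln(77/14) / 0.5740 = 1.705 / 0.5740 = 2.970 h

2.97 h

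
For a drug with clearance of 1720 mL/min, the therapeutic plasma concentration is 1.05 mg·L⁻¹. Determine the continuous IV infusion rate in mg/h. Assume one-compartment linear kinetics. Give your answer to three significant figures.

CL = 1720 mL/min × 60/1000 = 103.2 L/h
Infusion rate = CL · Css = 103.2 L/h × 1.05 mg/L = 108.4 mg/h

108 mg/h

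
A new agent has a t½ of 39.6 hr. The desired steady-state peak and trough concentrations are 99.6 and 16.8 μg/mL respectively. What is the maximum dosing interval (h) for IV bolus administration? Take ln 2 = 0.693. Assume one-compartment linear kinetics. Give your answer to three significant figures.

k = 0.693 / t½ = 0.693 / 39.6 = 0.01750 h⁻¹
Between IV bolus doses, concentration decays as C = C₀·e^(−kτ), so C_peak/C_trough = e^(kτ).
τ_max = ln(C_peak/C_trough) / k = ln(99.6/16.8) / 0.01750 = 1.780 / 0.01750 = 101.7 h

102 h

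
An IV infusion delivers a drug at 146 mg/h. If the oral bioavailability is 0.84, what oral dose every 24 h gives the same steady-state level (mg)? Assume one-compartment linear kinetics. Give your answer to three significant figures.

To maintain the same Css, the systemic dosing rate must be unchanged: F·D/τ = infusion rate.
D = rate × τ / F = 146 × 24 / 0.84 = 4171 mg

4170 mg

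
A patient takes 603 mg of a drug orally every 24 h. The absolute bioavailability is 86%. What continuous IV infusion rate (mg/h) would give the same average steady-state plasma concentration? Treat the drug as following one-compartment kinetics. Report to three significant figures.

21.6 mg/h

Equivalent systemic input: infusion rate = F·D/τ.
Rate = 0.86 × 603 / 24 = 21.61 mg/h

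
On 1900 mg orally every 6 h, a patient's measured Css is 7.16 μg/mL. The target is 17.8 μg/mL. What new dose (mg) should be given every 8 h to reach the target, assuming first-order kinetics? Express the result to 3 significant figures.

With linear kinetics, Css is proportional to dose rate (D/τ) at fixed clearance.
D₂ = D₁ × (Css,target / Css,current) × (τ₂/τ₁) = 1900 × (17.8/7.16) × (8/6) = 6298 mg

6300 mg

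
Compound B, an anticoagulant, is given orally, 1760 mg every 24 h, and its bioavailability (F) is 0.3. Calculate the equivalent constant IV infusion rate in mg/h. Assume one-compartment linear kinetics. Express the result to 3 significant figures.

22.0 mg/h

Equivalent systemic input: infusion rate = F·D/τ.
Rate = 0.3 × 1760 / 24 = 22.00 mg/h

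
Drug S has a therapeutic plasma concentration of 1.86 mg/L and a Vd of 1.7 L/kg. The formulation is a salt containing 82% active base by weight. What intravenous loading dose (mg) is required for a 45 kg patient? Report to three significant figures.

Vd = 1.7 L/kg × 45 kg = 76.50 L
The loading dose fills Vd to the target concentration.
LD = Vd × C / S = 76.50 × 1.860 / 0.82 = 173.5 mg

174 mg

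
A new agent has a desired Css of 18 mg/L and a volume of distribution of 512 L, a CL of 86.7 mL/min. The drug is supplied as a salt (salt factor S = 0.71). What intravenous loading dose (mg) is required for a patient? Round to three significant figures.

Loading dose depends on Vd (not clearance): it fills the distribution volume.
LD = Vd × C / S = 512.0 × 18.00 / 0.71 = 12980 mg

13000 mg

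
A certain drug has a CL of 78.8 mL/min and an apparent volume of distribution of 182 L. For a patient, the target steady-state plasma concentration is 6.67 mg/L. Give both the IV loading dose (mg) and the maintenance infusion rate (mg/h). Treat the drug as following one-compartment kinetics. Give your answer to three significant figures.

Loading dose = Vd × C = 182.0 × 6.67 = 1214 mg
Convert clearance: 78.8 mL/min × 60 min/h ÷ 1000 mL/L = 4.728 L/h
Maintenance: replace elimination → rate = CL × Css = 4.728 × 6.67 = 31.54 mg/h

(a) 1210 mg; (b) 31.5 mg/h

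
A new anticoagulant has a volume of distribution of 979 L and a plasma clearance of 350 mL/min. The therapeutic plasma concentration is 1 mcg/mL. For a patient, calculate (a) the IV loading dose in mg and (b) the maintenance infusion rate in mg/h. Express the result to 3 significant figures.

(a) 979 mg; (b) 21.0 mg/h

Loading: fill Vd to C_target → 979.0 L × 1 mg/L = 979.0 mg
CL = 350 mL/min × 60/1000 = 21.00 L/h
Infusion rate = 21.00 L/h × 1 mg/L = 21.00 mg/h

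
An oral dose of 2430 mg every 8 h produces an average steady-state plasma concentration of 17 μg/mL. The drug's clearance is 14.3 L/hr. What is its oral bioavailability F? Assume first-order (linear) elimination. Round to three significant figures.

0.800

F·D/τ = CL·Css at steady state → F = CL·Css·τ / D.
F = 14.3 × 17 × 8 / 2430 = 0.800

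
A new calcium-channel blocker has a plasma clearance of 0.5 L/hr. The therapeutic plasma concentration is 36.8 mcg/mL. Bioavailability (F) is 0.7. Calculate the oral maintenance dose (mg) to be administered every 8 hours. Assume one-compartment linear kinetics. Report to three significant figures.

D = CL × Css × τ / F = 0.5000 × 36.8 × 8 / 0.7 = 210.3 mg

210 mg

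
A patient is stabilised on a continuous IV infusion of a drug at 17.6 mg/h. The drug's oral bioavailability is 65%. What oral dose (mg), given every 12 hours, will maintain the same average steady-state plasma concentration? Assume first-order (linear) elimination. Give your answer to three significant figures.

To maintain the same Css, the systemic dosing rate must be unchanged: F·D/τ = infusion rate.
D = rate × τ / F = 17.6 × 12 / 0.65 = 324.9 mg

325 mg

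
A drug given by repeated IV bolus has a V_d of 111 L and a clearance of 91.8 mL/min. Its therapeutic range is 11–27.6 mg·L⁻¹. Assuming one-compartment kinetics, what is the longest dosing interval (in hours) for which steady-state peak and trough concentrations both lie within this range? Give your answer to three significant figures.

CL = 91.8 mL/min × 60/1000 = 5.508 L/h
k = CL / Vd = 5.508 / 111.0 = 0.04962 h⁻¹
Between IV bolus doses, concentration decays as C = C₀·e^(−kτ), so C_peak/C_trough = e^(kτ).
τ_max = ln(C_peak/C_trough) / k = ln(27.6/11) / 0.04962 = 0.9199 / 0.04962 = 18.54 h

18.5 h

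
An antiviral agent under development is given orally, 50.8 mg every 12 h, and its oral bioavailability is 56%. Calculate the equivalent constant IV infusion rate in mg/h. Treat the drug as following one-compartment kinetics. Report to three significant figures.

2.37 mg/h

Equivalent systemic input: infusion rate = F·D/τ.
Rate = 0.56 × 50.8 / 12 = 2.371 mg/h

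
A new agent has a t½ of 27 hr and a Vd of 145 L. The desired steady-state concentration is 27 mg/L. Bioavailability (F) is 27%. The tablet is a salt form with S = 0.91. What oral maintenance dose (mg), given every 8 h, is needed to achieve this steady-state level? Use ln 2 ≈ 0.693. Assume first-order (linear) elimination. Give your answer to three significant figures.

3270 mg

CL = ln 2 · Vd / t½ = 0.693 × 145.0 / 27 = 3.722 L/h
D = CL × Css × τ / F / S = 3.722 × 27 × 8 / 0.27 / 0.91 = 3272 mg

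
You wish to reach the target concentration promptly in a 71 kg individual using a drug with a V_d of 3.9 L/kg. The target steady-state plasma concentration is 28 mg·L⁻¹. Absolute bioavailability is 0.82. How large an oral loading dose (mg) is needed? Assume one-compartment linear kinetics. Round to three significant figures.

Vd(total) = 71 kg × 3.9 L/kg = 276.9 L
LD = Vd × C / F = 276.9 × 28.00 / 0.82 = 9455 mg

9460 mg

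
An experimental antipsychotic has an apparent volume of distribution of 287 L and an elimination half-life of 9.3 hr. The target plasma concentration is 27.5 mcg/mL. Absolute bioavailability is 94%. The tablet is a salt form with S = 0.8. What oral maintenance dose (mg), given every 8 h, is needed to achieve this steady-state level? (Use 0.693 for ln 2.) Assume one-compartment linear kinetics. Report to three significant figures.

CL = ln 2 · Vd / t½ = 0.693 × 287.0 / 9.3 = 21.39 L/h
D = CL × Css × τ / F / S = 21.39 × 27.5 × 8 / 0.94 / 0.8 = 6258 mg

6260 mg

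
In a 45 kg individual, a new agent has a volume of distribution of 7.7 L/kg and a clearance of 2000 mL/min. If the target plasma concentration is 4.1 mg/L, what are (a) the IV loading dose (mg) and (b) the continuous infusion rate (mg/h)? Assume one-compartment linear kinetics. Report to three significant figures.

(a) 1420 mg; (b) 492 mg/h

Total Vd = 7.7 × 45 = 346.5 L
LD = Vd · C_target = 346.5 × 4.1 = 1421 mg
CL = 2000 mL/min = 2000 × 0.06 = 120.0 L/h
Maintenance infusion rate = CL × Css = 120.0 × 4.1 = 492.0 mg/h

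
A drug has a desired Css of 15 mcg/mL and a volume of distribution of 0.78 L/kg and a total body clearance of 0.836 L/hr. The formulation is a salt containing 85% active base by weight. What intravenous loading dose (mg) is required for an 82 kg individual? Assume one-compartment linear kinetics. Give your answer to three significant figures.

Total Vd = 0.78 × 82 = 63.96 L
LD = Vd × C / S = 63.96 × 15.00 / 0.85 = 1129 mg

1130 mg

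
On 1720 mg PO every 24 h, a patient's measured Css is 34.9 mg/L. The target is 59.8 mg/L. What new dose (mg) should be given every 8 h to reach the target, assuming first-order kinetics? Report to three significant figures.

982 mg

With linear kinetics, Css is proportional to dose rate (D/τ) at fixed clearance.
D₂ = D₁ × (Css,target / Css,current) × (τ₂/τ₁) = 1720 × (59.8/34.9) × (8/24) = 982.4 mg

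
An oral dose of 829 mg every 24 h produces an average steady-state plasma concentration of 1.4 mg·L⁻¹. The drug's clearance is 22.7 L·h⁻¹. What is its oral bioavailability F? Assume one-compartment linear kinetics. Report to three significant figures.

F·D/τ = CL·Css at steady state → F = CL·Css·τ / D.
F = 22.7 × 1.4 × 24 / 829 = 0.920

0.920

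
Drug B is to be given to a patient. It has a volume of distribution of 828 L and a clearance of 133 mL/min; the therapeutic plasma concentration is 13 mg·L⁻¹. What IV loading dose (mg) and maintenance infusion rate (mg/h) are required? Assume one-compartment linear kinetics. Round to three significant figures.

LD = Vd · C_target = 828.0 × 13 = 10760 mg
CL = 133 mL/min = 133 × 0.06 = 7.980 L/h
Maintenance infusion rate = CL × Css = 7.980 × 13 = 103.7 mg/h

(a) 10800 mg; (b) 104 mg/h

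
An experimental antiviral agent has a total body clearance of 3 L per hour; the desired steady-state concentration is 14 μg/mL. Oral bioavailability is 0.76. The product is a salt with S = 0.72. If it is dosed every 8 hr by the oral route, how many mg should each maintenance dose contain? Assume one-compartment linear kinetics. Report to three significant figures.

614 mg

At steady state, dose per interval replaces the amount cleared in that interval: F·S·D/τ = CL·Css.
D = CL × Css × τ / F / S = 3.000 × 14 × 8 / 0.76 / 0.72 = 614.0 mg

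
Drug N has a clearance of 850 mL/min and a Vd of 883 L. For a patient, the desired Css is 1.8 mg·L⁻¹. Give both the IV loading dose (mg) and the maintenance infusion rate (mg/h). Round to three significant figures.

LD = Vd · C_target = 883.0 × 1.8 = 1589 mg
Convert clearance: 850 mL/min × 60 min/h ÷ 1000 mL/L = 51.00 L/h
Maintenance infusion rate = CL × Css = 51.00 × 1.8 = 91.80 mg/h

(a) 1590 mg; (b) 91.8 mg/h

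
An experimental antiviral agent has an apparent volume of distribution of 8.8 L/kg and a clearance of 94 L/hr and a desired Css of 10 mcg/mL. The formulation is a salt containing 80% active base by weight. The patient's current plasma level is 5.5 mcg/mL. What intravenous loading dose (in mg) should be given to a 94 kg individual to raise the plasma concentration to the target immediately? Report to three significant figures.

Vd = 8.8 L/kg × 94 kg = 827.2 L
Concentration deficit ΔC = 10 − 5.5 = 4.500 mg/L
LD = Vd × ΔC / S = 827.2 × 4.500 / 0.8 = 4653 mg

4650 mg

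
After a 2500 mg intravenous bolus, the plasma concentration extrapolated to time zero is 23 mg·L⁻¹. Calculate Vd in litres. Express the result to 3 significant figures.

109 L

Immediately after an IV bolus, C₀ = Dose / Vd, so Vd = Dose / C₀.
Vd = 2500 / 23 = 108.7 L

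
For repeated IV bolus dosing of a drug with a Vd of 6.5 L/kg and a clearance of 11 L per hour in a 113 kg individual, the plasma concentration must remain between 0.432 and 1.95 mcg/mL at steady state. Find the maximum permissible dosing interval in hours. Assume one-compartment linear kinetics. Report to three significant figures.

Total Vd = 6.5 × 113 = 734.5 L
k = CL / Vd = 11.00 / 734.5 = 0.01498 h⁻¹
Between IV bolus doses, concentration decays as C = C₀·e^(−kτ), so C_peak/C_trough = e^(kτ).
τ_max = ln(C_peak/C_trough) / k = ln(1.95/0.432) / 0.01498 = 1.507 / 0.01498 = 100.6 h

101 h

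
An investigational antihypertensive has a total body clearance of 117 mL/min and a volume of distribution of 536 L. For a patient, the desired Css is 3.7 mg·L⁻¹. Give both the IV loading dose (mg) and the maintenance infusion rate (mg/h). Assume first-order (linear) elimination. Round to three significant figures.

(a) 1980 mg; (b) 26.0 mg/h

Loading dose = Vd × C = 536.0 × 3.7 = 1983 mg
CL = 117 mL/min × 60/1000 = 7.020 L/h
Infusion rate = 7.020 L/h × 3.7 mg/L = 25.97 mg/h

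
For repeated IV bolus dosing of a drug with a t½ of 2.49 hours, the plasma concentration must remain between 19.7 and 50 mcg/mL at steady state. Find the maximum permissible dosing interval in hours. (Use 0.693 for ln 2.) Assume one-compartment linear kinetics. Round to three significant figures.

3.35 h

k = 0.693 / t½ = 0.693 / 2.49 = 0.2783 h⁻¹
Between IV bolus doses, concentration decays as C = C₀·e^(−kτ), so C_peak/C_trough = e^(kτ).
τ_max = ln(C_peak/C_trough) / k = ln(50/19.7) / 0.2783 = 0.9314 / 0.2783 = 3.347 h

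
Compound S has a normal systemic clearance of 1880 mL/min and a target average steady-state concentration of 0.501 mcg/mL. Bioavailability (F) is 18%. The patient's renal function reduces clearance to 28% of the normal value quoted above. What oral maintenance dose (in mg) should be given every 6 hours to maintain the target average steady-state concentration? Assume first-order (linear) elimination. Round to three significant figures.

527 mg

CL = 1880 mL/min × 60/1000 = 112.8 L/h
Patient clearance = 0.28 × 112.8 = 31.58 L/h
D = CL × Css × τ / F = 31.58 × 0.501 × 6 / 0.18 = 527.4 mg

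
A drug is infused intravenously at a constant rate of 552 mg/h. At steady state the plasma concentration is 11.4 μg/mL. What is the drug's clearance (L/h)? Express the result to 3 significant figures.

48.4 L/h

At steady state, infusion rate = CL × Css, so CL = rate / Css.
CL = 552 / 11.4 = 48.42 L/h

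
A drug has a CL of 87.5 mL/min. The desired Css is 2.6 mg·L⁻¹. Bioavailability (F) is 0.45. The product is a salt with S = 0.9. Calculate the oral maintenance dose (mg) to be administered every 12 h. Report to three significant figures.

404 mg

CL = 87.5 mL/min = 87.5 × 0.06 = 5.250 L/h
D = CL × Css × τ / F / S = 5.250 × 2.6 × 12 / 0.45 / 0.9 = 404.4 mg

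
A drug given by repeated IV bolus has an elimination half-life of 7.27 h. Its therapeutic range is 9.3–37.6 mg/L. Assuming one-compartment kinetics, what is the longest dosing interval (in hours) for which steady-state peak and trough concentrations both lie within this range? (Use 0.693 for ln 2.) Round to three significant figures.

14.7 h

k = 0.693 / t½ = 0.693 / 7.27 = 0.09532 h⁻¹
Between IV bolus doses, concentration decays as C = C₀·e^(−kτ), so C_peak/C_trough = e^(kτ).
τ_max = ln(C_peak/C_trough) / k = ln(37.6/9.3) / 0.09532 = 1.397 / 0.09532 = 14.66 h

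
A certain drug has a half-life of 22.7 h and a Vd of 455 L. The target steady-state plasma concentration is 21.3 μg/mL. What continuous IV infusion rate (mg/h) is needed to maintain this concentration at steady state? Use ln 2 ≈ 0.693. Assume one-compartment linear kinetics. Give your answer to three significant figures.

k = 0.693/22.7 = 0.03053 h⁻¹, so CL = k·Vd = 0.03053 × 455.0 = 13.89 L/h
Infusion rate = CL × Css = 13.89 × 21.3 = 295.9 mg/h

296 mg/h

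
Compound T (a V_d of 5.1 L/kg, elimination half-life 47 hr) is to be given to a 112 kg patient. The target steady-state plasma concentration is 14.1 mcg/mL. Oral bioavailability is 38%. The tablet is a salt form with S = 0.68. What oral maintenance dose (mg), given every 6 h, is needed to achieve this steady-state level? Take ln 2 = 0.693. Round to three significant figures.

2760 mg

Vd(total) = 112 kg × 5.1 L/kg = 571.2 L
k = 0.693/47 = 0.01474 h⁻¹, so CL = k·Vd = 0.01474 × 571.2 = 8.419 L/h
D = CL × Css × τ / F / S = 8.419 × 14.1 × 6 / 0.38 / 0.68 = 2756 mg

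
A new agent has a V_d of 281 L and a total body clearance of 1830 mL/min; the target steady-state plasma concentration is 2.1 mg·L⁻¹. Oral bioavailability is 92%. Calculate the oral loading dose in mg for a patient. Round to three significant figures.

641 mg

LD = Vd × C / F = 281.0 × 2.100 / 0.92 = 641.4 mg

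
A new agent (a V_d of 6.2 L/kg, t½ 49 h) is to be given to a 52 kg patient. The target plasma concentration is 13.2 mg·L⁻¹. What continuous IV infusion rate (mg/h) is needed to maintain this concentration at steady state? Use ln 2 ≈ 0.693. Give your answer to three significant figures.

60.2 mg/h

Vd = 6.2 L/kg × 52 kg = 322.4 L
CL = 0.693 × Vd / t½ = 0.693 × 322.4 / 49 = 4.560 L/h
Infusion rate = CL × Css = 4.560 × 13.2 = 60.19 mg/h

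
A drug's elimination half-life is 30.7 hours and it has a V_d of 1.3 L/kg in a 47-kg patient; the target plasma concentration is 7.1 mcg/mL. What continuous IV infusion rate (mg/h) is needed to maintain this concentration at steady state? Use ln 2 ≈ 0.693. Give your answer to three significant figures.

Total Vd = 1.3 × 47 = 61.10 L
CL = 0.693 × Vd / t½ = 0.693 × 61.10 / 30.7 = 1.379 L/h
Infusion rate = CL × Css = 1.379 × 7.1 = 9.791 mg/h

9.79 mg/h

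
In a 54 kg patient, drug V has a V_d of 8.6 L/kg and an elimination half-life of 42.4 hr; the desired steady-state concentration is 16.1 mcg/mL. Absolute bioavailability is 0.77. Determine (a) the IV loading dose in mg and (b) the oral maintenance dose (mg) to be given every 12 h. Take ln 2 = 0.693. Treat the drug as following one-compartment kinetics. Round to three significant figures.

(a) 7480 mg; (b) 1900 mg

Vd = 8.6 L/kg × 54 kg = 464.4 L
LD = Vd × C = 464.4 × 16.1 = 7477 mg
CL = 0.693 × Vd / t½ = 0.693 × 464.4 / 42.4 = 7.590 L/h
D = CL × Css × τ / F = 7.590 × 16.1 × 12 / 0.77 = 1904 mg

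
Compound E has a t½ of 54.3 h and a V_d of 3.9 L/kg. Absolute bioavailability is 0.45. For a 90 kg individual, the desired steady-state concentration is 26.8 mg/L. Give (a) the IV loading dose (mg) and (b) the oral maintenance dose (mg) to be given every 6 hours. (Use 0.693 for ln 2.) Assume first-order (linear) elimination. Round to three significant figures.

(a) 9410 mg; (b) 1600 mg

Vd(total) = 90 kg × 3.9 L/kg = 351.0 L
LD = Vd × C = 351.0 × 26.8 = 9407 mg
CL = 0.693 × Vd / t½ = 0.693 × 351.0 / 54.3 = 4.480 L/h
D = CL × Css × τ / F = 4.480 × 26.8 × 6 / 0.45 = 1601 mg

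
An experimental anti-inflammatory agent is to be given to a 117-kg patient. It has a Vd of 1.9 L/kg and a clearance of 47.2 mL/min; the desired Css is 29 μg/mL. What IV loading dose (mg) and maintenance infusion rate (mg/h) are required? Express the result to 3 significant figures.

(a) 6450 mg; (b) 82.1 mg/h

Vd(total) = 117 kg × 1.9 L/kg = 222.3 L
Loading dose = Vd × C = 222.3 × 29 = 6447 mg
CL = 47.2 mL/min = 47.2 × 0.06 = 2.832 L/h
Infusion rate = 2.832 L/h × 29 mg/L = 82.13 mg/h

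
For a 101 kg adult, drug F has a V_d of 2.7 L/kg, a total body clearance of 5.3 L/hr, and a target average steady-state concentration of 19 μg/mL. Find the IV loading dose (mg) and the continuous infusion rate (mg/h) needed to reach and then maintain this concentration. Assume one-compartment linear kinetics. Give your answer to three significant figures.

(a) 5180 mg; (b) 101 mg/h

Vd = 2.7 L/kg × 101 kg = 272.7 L
LD = Vd · C_target = 272.7 × 19 = 5181 mg
Maintenance: replace elimination → rate = CL × Css = 5.300 × 19 = 100.7 mg/h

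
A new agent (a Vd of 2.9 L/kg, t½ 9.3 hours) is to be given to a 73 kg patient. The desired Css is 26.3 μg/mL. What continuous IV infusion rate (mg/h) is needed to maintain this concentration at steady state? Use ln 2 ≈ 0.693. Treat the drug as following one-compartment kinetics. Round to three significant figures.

Vd(total) = 73 kg × 2.9 L/kg = 211.7 L
CL = 0.693 × Vd / t½ = 0.693 × 211.7 / 9.3 = 15.78 L/h
Infusion rate = CL × Css = 15.78 × 26.3 = 415.0 mg/h

415 mg/h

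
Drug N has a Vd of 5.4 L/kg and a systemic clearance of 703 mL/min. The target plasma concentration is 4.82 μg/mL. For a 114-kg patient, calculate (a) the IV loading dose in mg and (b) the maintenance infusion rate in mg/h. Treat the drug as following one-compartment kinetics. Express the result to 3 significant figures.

Vd(total) = 114 kg × 5.4 L/kg = 615.6 L
LD = Vd · C_target = 615.6 × 4.82 = 2967 mg
CL = 703 mL/min × 60/1000 = 42.18 L/h
Maintenance infusion rate = CL × Css = 42.18 × 4.82 = 203.3 mg/h

(a) 2970 mg; (b) 203 mg/h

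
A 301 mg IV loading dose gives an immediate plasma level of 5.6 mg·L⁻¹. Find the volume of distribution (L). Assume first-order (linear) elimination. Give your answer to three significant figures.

53.8 L

Immediately after an IV bolus, C₀ = Dose / Vd, so Vd = Dose / C₀.
Vd = 301 / 5.6 = 53.75 L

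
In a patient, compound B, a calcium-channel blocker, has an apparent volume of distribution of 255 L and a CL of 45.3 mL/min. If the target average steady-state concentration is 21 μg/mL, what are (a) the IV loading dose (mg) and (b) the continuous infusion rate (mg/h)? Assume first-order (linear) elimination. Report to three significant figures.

Loading dose = Vd × C = 255.0 × 21 = 5355 mg
CL = 45.3 mL/min = 45.3 × 0.06 = 2.718 L/h
Maintenance: replace elimination → rate = CL × Css = 2.718 × 21 = 57.08 mg/h

(a) 5360 mg; (b) 57.1 mg/h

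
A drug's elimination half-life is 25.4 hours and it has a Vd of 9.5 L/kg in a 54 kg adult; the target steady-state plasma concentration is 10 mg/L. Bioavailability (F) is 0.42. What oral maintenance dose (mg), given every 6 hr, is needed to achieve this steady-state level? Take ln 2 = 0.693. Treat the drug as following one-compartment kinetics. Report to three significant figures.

2000 mg

Total Vd = 9.5 × 54 = 513.0 L
CL = ln 2 · Vd / t½ = 0.693 × 513.0 / 25.4 = 14.00 L/h
D = CL × Css × τ / F = 14.00 × 10 × 6 / 0.42 = 2000 mg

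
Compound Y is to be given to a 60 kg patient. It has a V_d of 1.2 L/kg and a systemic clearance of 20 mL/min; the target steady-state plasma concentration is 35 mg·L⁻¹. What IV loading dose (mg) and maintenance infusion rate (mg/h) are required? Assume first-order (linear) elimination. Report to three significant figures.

(a) 2520 mg; (b) 42.0 mg/h

Vd = 1.2 L/kg × 60 kg = 72.00 L
Loading: fill Vd to C_target → 72.00 L × 35 mg/L = 2520 mg
CL = 20 mL/min = 20 × 0.06 = 1.200 L/h
Maintenance infusion rate = CL × Css = 1.200 × 35 = 42.00 mg/h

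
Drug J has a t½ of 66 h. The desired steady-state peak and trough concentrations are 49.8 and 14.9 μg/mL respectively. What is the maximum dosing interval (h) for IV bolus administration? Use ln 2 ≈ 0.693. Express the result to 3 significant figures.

115 h

k = 0.693 / t½ = 0.693 / 66 = 0.01050 h⁻¹
Between IV bolus doses, concentration decays as C = C₀·e^(−kτ), so C_peak/C_trough = e^(kτ).
τ_max = ln(C_peak/C_trough) / k = ln(49.8/14.9) / 0.01050 = 1.207 / 0.01050 = 115.0 h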